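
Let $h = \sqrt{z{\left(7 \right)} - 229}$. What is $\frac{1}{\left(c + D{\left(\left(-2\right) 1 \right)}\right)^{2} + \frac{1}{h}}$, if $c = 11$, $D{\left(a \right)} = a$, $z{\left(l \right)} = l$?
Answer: $\frac{17982}{1456543} + \frac{i \sqrt{222}}{1456543} \approx 0.012346 + 1.0229 \cdot 10^{-5} i$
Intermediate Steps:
$h = i \sqrt{222}$ ($h = \sqrt{7 - 229} = \sqrt{-222} = i \sqrt{222} \approx 14.9 i$)
$\frac{1}{\left(c + D{\left(\left(-2\right) 1 \right)}\right)^{2} + \frac{1}{h}} = \frac{1}{\left(11 - 2\right)^{2} + \frac{1}{i \sqrt{222}}} = \frac{1}{\left(11 - 2\right)^{2} - \frac{i \sqrt{222}}{222}} = \frac{1}{9^{2} - \frac{i \sqrt{222}}{222}} = \frac{1}{81 - \frac{i \sqrt{222}}{222}}$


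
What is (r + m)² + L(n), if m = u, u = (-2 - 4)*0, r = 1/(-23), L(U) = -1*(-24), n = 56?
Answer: 12697/529 ≈ 24.002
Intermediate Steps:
L(U) = 24
r = -1/23 ≈ -0.043478
u = 0 (u = -6*0 = 0)
m = 0
(r + m)² + L(n) = (-1/23 + 0)² + 24 = (-1/23)² + 24 = 1/529 + 24 = 12697/529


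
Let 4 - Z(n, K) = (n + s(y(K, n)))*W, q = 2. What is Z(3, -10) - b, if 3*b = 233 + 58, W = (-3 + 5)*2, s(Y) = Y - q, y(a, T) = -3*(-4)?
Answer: -145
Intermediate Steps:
y(a, T) = 12
s(Y) = -2 + Y (s(Y) = Y - 1*2 = Y - 2 = -2 + Y)
W = 4 (W = 2*2 = 4)
Z(n, K) = -36 - 4*n (Z(n, K) = 4 - (n + (-2 + 12))*4 = 4 - (n + 10)*4 = 4 - (10 + n)*4 = 4 - (40 + 4*n) = 4 + (-40 - 4*n) = -36 - 4*n)
b = 97 (b = (233 + 58)/3 = (1/3)*291 = 97)
Z(3, -10) - b = (-36 - 4*3) - 1*97 = (-36 - 12) - 97 = -48 - 97 = -145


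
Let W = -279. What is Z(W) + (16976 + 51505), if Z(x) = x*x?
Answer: 146322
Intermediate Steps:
Z(x) = x²
Z(W) + (16976 + 51505) = (-279)² + (16976 + 51505) = 77841 + 68481 = 146322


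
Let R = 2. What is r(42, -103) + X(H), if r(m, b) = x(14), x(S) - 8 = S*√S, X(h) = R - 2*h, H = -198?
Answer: 406 + 14*√14 ≈ 458.38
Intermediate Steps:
X(h) = 2 - 2*h
x(S) = 8 + S^(3/2) (x(S) = 8 + S*√S = 8 + S^(3/2))
r(m, b) = 8 + 14*√14 (r(m, b) = 8 + 14^(3/2) = 8 + 14*√14)
r(42, -103) + X(H) = (8 + 14*√14) + (2 - 2*(-198)) = (8 + 14*√14) + (2 + 396) = (8 + 14*√14) + 398 = 406 + 14*√14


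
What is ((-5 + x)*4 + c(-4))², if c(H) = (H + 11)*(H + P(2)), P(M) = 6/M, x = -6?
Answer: 2601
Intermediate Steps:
c(H) = (3 + H)*(11 + H) (c(H) = (H + 11)*(H + 6/2) = (11 + H)*(H + 6*(½)) = (11 + H)*(H + 3) = (11 + H)*(3 + H) = (3 + H)*(11 + H))
((-5 + x)*4 + c(-4))² = ((-5 - 6)*4 + (33 + (-4)² + 14*(-4)))² = (-11*4 + (33 + 16 - 56))² = (-44 - 7)² = (-51)² = 2601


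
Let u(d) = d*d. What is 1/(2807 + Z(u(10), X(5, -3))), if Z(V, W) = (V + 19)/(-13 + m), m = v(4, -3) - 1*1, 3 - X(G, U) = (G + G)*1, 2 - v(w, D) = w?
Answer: 16/44793 ≈ 0.00035720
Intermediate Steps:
v(w, D) = 2 - w
X(G, U) = 3 - 2*G (X(G, U) = 3 - (G + G) = 3 - 2*G)
m = -3 (m = (2 - 1*4) - 1*1 = (2 - 4) - 1 = -2 - 1 = -3)
u(d) = d²
Z(V, W) = -19/16 - V/16 (Z(V, W) = (V + 19)/(-13 - 3) = (19 + V)/(-16) = (19 + V)*(-1/16) = -19/16 - V/16)
1/(2807 + Z(u(10), X(5, -3))) = 1/(2807 + (-19/16 - 1/16*10²)) = 1/(2807 + (-19/16 - 1/16*100)) = 1/(2807 + (-19/16 - 25/4)) = 1/(2807 - 119/16) = 1/(44793/16) = 16/44793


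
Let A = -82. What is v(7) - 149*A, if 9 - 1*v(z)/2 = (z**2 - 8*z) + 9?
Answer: 12232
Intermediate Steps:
v(z) = -2*z**2 + 16*z (v(z) = 18 - 2*((z**2 - 8*z) + 9) = 18 - 2*(9 + z**2 - 8*z) = 18 + (-18 - 2*z**2 + 16*z) = -2*z**2 + 16*z)
v(7) - 149*A = 2*7*(8 - 1*7) - 149*(-82) = 2*7*(8 - 7) + 12218 = 2*7*1 + 12218 = 14 + 12218 = 12232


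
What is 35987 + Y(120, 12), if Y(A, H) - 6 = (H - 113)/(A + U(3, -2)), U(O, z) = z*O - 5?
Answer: 3923136/109 ≈ 35992.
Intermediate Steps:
U(O, z) = -5 + O*z (U(O, z) = O*z - 5 = -5 + O*z)
Y(A, H) = 6 + (-113 + H)/(-11 + A) (Y(A, H) = 6 + (H - 113)/(A + (-5 + 3*(-2))) = 6 + (-113 + H)/(A + (-5 - 6)) = 6 + (-113 + H)/(A - 11) = 6 + (-113 + H)/(-11 + A))
35987 + Y(120, 12) = 35987 + (-179 + 12 + 6*120)/(-11 + 120) = 35987 + (-179 + 12 + 720)/109 = 35987 + (1/109)*553 = 35987 + 553/109 = 3923136/109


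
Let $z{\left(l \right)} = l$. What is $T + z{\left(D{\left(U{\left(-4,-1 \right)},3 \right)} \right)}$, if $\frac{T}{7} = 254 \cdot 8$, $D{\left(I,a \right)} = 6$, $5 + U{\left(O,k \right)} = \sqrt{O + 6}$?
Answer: $14230$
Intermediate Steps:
$U{\left(O,k \right)} = -5 + \sqrt{6 + O}$ ($U{\left(O,k \right)} = -5 + \sqrt{O + 6} = -5 + \sqrt{6 + O}$)
$T = 14224$ ($T = 7 \cdot 254 \cdot 8 = 7 \cdot 2032 = 14224$)
$T + z{\left(D{\left(U{\left(-4,-1 \right)},3 \right)} \right)} = 14224 + 6 = 14230$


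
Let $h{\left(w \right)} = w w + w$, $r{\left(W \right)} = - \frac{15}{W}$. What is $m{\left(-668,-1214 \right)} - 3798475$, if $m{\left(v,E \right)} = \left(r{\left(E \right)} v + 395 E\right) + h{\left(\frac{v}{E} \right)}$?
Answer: $- \frac{1576229391021}{368449} \approx -4.278 \cdot 10^{6}$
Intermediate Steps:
$h{\left(w \right)} = w + w^{2}$ ($h{\left(w \right)} = w^{2} + w = w + w^{2}$)
$m{\left(v,E \right)} = 395 E - \frac{15 v}{E} + \frac{v \left(1 + \frac{v}{E}\right)}{E}$ ($m{\left(v,E \right)} = \left(- \frac{15}{E} v + 395 E\right) + \frac{v}{E} \left(1 + \frac{v}{E}\right) = \left(- \frac{15 v}{E} + 395 E\right) + \frac{v \left(1 + \frac{v}{E}\right)}{E} = \left(395 E - \frac{15 v}{E}\right) + \frac{v \left(1 + \frac{v}{E}\right)}{E} = 395 E - \frac{15 v}{E} + \frac{v \left(1 + \frac{v}{E}\right)}{E}$)
$m{\left(-668,-1214 \right)} - 3798475 = \left(395 \left(-1214\right) + \frac{\left(-668\right)^{2}}{1473796} - - \frac{9352}{-1214}\right) - 3798475 = \left(-479530 + \frac{1}{1473796} \cdot 446224 - \left(-9352\right) \left(- \frac{1}{1214}\right)\right) - 3798475 = \left(-479530 + \frac{111556}{368449} - \frac{4676}{607}\right) - 3798475 = - \frac{176685075746}{368449} - 3798475 = - \frac{1576229391021}{368449}$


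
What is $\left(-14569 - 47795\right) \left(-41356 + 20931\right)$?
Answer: $1273784700$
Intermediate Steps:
$\left(-14569 - 47795\right) \left(-41356 + 20931\right) = \left(-62364\right) \left(-20425\right) = 1273784700$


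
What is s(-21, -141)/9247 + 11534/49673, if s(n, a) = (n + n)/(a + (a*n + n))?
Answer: 14215474916/61221624789 ≈ 0.23220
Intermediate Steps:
s(n, a) = 2*n/(a + n + a*n) (s(n, a) = (2*n)/(a + (n + a*n)) = (2*n)/(a + n + a*n) = 2*n/(a + n + a*n))
s(-21, -141)/9247 + 11534/49673 = (2*(-21)/(-141 - 21 - 141*(-21)))/9247 + 11534/49673 = (2*(-21)/(-141 - 21 + 2961))*(1/9247) + 11534*(1/49673) = (2*(-21)/2799)*(1/9247) + 11534/49673 = (2*(-21)*(1/2799))*(1/9247) + 11534/49673 = -14/933*1/9247 + 11534/49673 = -2/1232493 + 11534/49673 = 14215474916/61221624789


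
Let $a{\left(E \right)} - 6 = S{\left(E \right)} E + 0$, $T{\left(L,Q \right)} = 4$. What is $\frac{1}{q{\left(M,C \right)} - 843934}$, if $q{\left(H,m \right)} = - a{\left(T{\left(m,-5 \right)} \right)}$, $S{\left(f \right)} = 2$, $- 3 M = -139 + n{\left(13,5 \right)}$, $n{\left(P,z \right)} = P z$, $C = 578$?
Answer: $- \frac{1}{843948} \approx -1.1849 \cdot 10^{-6}$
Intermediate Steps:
$M = \frac{74}{3}$ ($M = - \frac{-139 + 13 \cdot 5}{3} = - \frac{-139 + 65}{3} = \left(- \frac{1}{3}\right) \left(-74\right) = \frac{74}{3} \approx 24.667$)
$a{\left(E \right)} = 6 + 2 E$ ($a{\left(E \right)} = 6 + \left(2 E + 0\right) = 6 + 2 E$)
$q{\left(H,m \right)} = -14$ ($q{\left(H,m \right)} = - (6 + 2 \cdot 4) = - (6 + 8) = \left(-1\right) 14 = -14$)
$\frac{1}{q{\left(M,C \right)} - 843934} = \frac{1}{-14 - 843934} = \frac{1}{-843948} = - \frac{1}{843948}$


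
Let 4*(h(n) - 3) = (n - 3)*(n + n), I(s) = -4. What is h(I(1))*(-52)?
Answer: -884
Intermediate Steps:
h(n) = 3 + n*(-3 + n)/2 (h(n) = 3 + ((n - 3)*(n + n))/4 = 3 + ((-3 + n)*(2*n))/4 = 3 + (2*n*(-3 + n))/4 = 3 + n*(-3 + n)/2)
h(I(1))*(-52) = (3 + (1/2)*(-4)**2 - 3/2*(-4))*(-52) = (3 + (1/2)*16 + 6)*(-52) = (3 + 8 + 6)*(-52) = 17*(-52) = -884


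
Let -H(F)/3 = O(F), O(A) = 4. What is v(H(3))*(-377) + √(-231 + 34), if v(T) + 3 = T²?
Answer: -53157 + I*√197 ≈ -53157.0 + 14.036*I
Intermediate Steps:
H(F) = -12 (H(F) = -3*4 = -12)
v(T) = -3 + T²
v(H(3))*(-377) + √(-231 + 34) = (-3 + (-12)²)*(-377) + √(-231 + 34) = (-3 + 144)*(-377) + √(-197) = 141*(-377) + I*√197 = -53157 + I*√197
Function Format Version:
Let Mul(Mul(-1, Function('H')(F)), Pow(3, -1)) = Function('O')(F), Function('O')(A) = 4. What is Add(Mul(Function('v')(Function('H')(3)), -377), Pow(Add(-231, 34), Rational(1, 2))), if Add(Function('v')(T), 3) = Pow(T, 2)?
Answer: Add(-53157, Mul(I, Pow(197, Rational(1, 2)))) ≈ Add(-53157., Mul(14.036, I))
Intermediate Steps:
Function('H')(F) = -12 (Function('H')(F) = Mul(-3, 4) = -12)
Function('v')(T) = Add(-3, Pow(T, 2))
Add(Mul(Function('v')(Function('H')(3)), -377), Pow(Add(-231, 34), Rational(1, 2))) = Add(Mul(Add(-3, Pow(-12, 2)), -377), Pow(Add(-231, 34), Rational(1, 2))) = Add(Mul(Add(-3, 144), -377), Pow(-197, Rational(1, 2))) = Add(Mul(141, -377), Mul(I, Pow(197, Rational(1, 2)))) = Add(-53157, Mul(I, Pow(197, Rational(1, 2))))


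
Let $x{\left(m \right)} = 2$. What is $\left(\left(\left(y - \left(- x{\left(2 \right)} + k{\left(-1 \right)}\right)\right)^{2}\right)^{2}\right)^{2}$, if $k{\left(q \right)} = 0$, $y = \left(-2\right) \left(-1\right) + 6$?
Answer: $100000000$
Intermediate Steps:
$y = 8$ ($y = 2 + 6 = 8$)
$\left(\left(\left(y - \left(- x{\left(2 \right)} + k{\left(-1 \right)}\right)\right)^{2}\right)^{2}\right)^{2} = \left(\left(\left(8 + \left(2 - 0\right)\right)^{2}\right)^{2}\right)^{2} = \left(\left(\left(8 + \left(2 + 0\right)\right)^{2}\right)^{2}\right)^{2} = \left(\left(\left(8 + 2\right)^{2}\right)^{2}\right)^{2} = \left(\left(10^{2}\right)^{2}\right)^{2} = \left(100^{2}\right)^{2} = 10000^{2} = 100000000$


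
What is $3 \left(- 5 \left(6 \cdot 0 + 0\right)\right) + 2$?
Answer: $2$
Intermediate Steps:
$3 \left(- 5 \left(6 \cdot 0 + 0\right)\right) + 2 = 3 \left(- 5 \left(0 + 0\right)\right) + 2 = 3 \left(\left(-5\right) 0\right) + 2 = 3 \cdot 0 + 2 = 0 + 2 = 2$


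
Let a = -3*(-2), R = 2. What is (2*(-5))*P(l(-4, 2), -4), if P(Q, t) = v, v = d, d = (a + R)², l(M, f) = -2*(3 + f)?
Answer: -640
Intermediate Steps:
a = 6
l(M, f) = -6 - 2*f
d = 64 (d = (6 + 2)² = 8² = 64)
v = 64
P(Q, t) = 64
(2*(-5))*P(l(-4, 2), -4) = (2*(-5))*64 = -10*64 = -640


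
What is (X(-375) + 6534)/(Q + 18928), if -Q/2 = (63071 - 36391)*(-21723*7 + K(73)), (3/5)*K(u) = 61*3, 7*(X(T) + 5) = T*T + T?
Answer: 185953/56684033616 ≈ 3.2805e-6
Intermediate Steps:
X(T) = -5 + T/7 + T²/7 (X(T) = -5 + (T*T + T)/7 = -5 + (T² + T)/7 = -5 + (T + T²)/7 = -5 + (T/7 + T²/7) = -5 + T/7 + T²/7)
K(u) = 305 (K(u) = 5*(61*3)/3 = (5/3)*183 = 305)
Q = 8097700160 (Q = -2*(63071 - 36391)*(-21723*7 + 305) = -53360*(-152061 + 305) = -53360*(-151756) = -2*(-4048850080) = 8097700160)
(X(-375) + 6534)/(Q + 18928) = ((-5 + (⅐)*(-375) + (⅐)*(-375)²) + 6534)/(8097700160 + 18928) = ((-5 - 375/7 + (⅐)*140625) + 6534)/8097719088 = ((-5 - 375/7 + 140625/7) + 6534)*(1/8097719088) = (140215/7 + 6534)*(1/8097719088) = (185953/7)*(1/8097719088) = 185953/56684033616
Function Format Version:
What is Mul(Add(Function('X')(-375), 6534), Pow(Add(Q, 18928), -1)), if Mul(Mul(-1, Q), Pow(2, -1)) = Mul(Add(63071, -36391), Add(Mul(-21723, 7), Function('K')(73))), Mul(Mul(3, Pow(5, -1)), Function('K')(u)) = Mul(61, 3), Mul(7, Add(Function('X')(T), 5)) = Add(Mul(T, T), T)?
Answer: Rational(185953, 56684033616) ≈ 3.2805e-6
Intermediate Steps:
Function('X')(T) = Add(-5, Mul(Rational(1, 7), T), Mul(Rational(1, 7), Pow(T, 2))) (Function('X')(T) = Add(-5, Mul(Rational(1, 7), Add(Mul(T, T), T))) = Add(-5, Mul(Rational(1, 7), Add(Pow(T, 2), T))) = Add(-5, Mul(Rational(1, 7), Add(T, Pow(T, 2)))) = Add(-5, Add(Mul(Rational(1, 7), T), Mul(Rational(1, 7), Pow(T, 2)))) = Add(-5, Mul(Rational(1, 7), T), Mul(Rational(1, 7), Pow(T, 2))))
Function('K')(u) = 305 (Function('K')(u) = Mul(Rational(5, 3), Mul(61, 3)) = Mul(Rational(5, 3), 183) = 305)
Q = 8097700160 (Q = Mul(-2, Mul(Add(63071, -36391), Add(Mul(-21723, 7), 305))) = Mul(-2, Mul(26680, Add(-152061, 305))) = Mul(-2, Mul(26680, -151756)) = Mul(-2, -4048850080) = 8097700160)
Mul(Add(Function('X')(-375), 6534), Pow(Add(Q, 18928), -1)) = Mul(Add(Add(-5, Mul(Rational(1, 7), -375), Mul(Rational(1, 7), Pow(-375, 2))), 6534), Pow(Add(8097700160, 18928), -1)) = Mul(Add(Add(-5, Rational(-375, 7), Mul(Rational(1, 7), 140625)), 6534), Pow(8097719088, -1)) = Mul(Add(Add(-5, Rational(-375, 7), Rational(140625, 7)), 6534), Rational(1, 8097719088)) = Mul(Add(Rational(140215, 7), 6534), Rational(1, 8097719088)) = Mul(Rational(185953, 7), Rational(1, 8097719088)) = Rational(185953, 56684033616)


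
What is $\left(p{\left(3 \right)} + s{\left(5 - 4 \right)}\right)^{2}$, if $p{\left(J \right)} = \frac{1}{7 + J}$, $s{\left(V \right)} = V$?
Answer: $\frac{121}{100} \approx 1.21$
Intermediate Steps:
$\left(p{\left(3 \right)} + s{\left(5 - 4 \right)}\right)^{2} = \left(\frac{1}{7 + 3} + \left(5 - 4\right)\right)^{2} = \left(\frac{1}{10} + 1\right)^{2} = \left(\frac{11}{10}\right)^{2} = \frac{121}{100}$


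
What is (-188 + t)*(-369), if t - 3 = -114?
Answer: 110331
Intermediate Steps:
t = -111 (t = 3 - 114 = -111)
(-188 + t)*(-369) = (-188 - 111)*(-369) = -299*(-369) = 110331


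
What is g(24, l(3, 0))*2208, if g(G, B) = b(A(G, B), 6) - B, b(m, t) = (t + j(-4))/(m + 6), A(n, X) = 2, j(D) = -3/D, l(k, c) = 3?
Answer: -4761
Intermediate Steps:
b(m, t) = (¾ + t)/(6 + m) (b(m, t) = (t - 3/(-4))/(m + 6) = (t - 3*(-¼))/(6 + m) = (t + ¾)/(6 + m) = (¾ + t)/(6 + m))
g(G, B) = 27/32 - B (g(G, B) = (¾ + 6)/(6 + 2) - B = (27/4)/8 - B = (⅛)*(27/4) - B = 27/32 - B)
g(24, l(3, 0))*2208 = (27/32 - 1*3)*2208 = (27/32 - 3)*2208 = -69/32*2208 = -4761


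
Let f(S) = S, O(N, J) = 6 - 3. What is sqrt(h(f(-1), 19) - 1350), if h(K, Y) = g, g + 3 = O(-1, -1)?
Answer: 15*I*sqrt(6) ≈ 36.742*I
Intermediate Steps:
O(N, J) = 3
g = 0 (g = -3 + 3 = 0)
h(K, Y) = 0
sqrt(h(f(-1), 19) - 1350) = sqrt(0 - 1350) = sqrt(-1350) = 15*I*sqrt(6)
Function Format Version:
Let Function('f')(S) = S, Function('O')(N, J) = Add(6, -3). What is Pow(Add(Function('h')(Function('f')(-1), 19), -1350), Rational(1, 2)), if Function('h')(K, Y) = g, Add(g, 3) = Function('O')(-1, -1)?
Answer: Mul(15, I, Pow(6, Rational(1, 2))) ≈ Mul(36.742, I)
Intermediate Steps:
Function('O')(N, J) = 3
g = 0 (g = Add(-3, 3) = 0)
Function('h')(K, Y) = 0
Pow(Add(Function('h')(Function('f')(-1), 19), -1350), Rational(1, 2)) = Pow(Add(0, -1350), Rational(1, 2)) = Pow(-1350, Rational(1, 2)) = Mul(15, I, Pow(6, Rational(1, 2)))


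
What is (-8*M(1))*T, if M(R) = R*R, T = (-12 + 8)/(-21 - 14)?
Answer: -32/35 ≈ -0.91429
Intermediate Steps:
T = 4/35 (T = -4/(-35) = -4*(-1/35) = 4/35 ≈ 0.11429)
M(R) = R**2
(-8*M(1))*T = -8*1**2*(4/35) = -8*1*(4/35) = -8*4/35 = -32/35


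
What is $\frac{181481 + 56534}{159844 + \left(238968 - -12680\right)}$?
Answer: $\frac{238015}{411492} \approx 0.57842$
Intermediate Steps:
$\frac{181481 + 56534}{159844 + \left(238968 - -12680\right)} = \frac{238015}{159844 + \left(238968 + 12680\right)} = \frac{238015}{159844 + 251648} = \frac{238015}{411492}$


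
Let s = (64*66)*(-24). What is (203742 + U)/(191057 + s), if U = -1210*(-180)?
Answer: 421542/89681 ≈ 4.7005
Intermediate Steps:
s = -101376 (s = 4224*(-24) = -101376)
U = 217800
(203742 + U)/(191057 + s) = (203742 + 217800)/(191057 - 101376) = 421542/89681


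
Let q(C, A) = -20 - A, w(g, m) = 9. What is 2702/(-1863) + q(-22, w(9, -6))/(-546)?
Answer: -473755/339066 ≈ -1.3972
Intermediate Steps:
2702/(-1863) + q(-22, w(9, -6))/(-546) = 2702/(-1863) + (-20 - 1*9)/(-546) = 2702*(-1/1863) + (-20 - 9)*(-1/546) = -2702/1863 - 29*(-1/546) = -2702/1863 + 29/546 = -473755/339066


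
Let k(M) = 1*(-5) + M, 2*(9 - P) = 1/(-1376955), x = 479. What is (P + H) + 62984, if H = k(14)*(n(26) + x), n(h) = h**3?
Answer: 620973658081/2753910 ≈ 2.2549e+5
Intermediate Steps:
P = 24785191/2753910 (P = 9 - 1/2/(-1376955) = 9 - 1/2*(-1/1376955) = 9 + 1/2753910 = 24785191/2753910 ≈ 9.0000)
k(M) = -5 + M
H = 162495 (H = (-5 + 14)*(26**3 + 479) = 9*(17576 + 479) = 9*18055 = 162495)
(P + H) + 62984 = (24785191/2753910 + 162495) + 62984 = 447521390641/2753910 + 62984 = 620973658081/2753910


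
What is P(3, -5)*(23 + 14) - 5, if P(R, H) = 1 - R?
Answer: -79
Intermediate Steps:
P(3, -5)*(23 + 14) - 5 = (1 - 1*3)*(23 + 14) - 5 = (1 - 3)*37 - 5 = -2*37 - 5 = -74 - 5 = -79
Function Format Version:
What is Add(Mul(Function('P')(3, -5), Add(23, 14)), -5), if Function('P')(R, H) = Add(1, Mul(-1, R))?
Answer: -79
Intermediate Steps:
Add(Mul(Function('P')(3, -5), Add(23, 14)), -5) = Add(Mul(Add(1, Mul(-1, 3)), Add(23, 14)), -5) = Add(Mul(Add(1, -3), 37), -5) = Add(Mul(-2, 37), -5) = Add(-74, -5) = -79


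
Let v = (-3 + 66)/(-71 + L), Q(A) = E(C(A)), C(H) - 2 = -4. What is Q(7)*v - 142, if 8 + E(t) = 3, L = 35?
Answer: -533/4 ≈ -133.25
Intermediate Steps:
C(H) = -2 (C(H) = 2 - 4 = -2)
E(t) = -5 (E(t) = -8 + 3 = -5)
Q(A) = -5
v = -7/4 (v = (-3 + 66)/(-71 + 35) = 63/(-36) = 63*(-1/36) = -7/4 ≈ -1.7500)
Q(7)*v - 142 = -5*(-7/4) - 142 = 35/4 - 142 = -533/4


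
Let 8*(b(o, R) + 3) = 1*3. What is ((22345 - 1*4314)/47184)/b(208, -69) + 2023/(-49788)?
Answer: -63794009/342591228 ≈ -0.18621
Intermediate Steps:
b(o, R) = -21/8 (b(o, R) = -3 + (1*3)/8 = -3 + (⅛)*3 = -3 + 3/8 = -21/8)
((22345 - 1*4314)/47184)/b(208, -69) + 2023/(-49788) = ((22345 - 1*4314)/47184)/(-21/8) + 2023/(-49788) = ((22345 - 4314)*(1/47184))*(-8/21) + 2023*(-1/49788) = (18031*(1/47184))*(-8/21) - 2023/49788 = (18031/47184)*(-8/21) - 2023/49788 = -18031/123858 - 2023/49788 = -63794009/342591228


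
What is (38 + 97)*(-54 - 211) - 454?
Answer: -36229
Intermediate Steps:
(38 + 97)*(-54 - 211) - 454 = 135*(-265) - 454 = -35775 - 454 = -36229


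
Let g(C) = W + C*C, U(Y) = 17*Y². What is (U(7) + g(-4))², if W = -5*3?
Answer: 695556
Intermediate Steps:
W = -15
g(C) = -15 + C² (g(C) = -15 + C*C = -15 + C²)
(U(7) + g(-4))² = (17*7² + (-15 + (-4)²))² = (17*49 + (-15 + 16))² = (833 + 1)² = 834² = 695556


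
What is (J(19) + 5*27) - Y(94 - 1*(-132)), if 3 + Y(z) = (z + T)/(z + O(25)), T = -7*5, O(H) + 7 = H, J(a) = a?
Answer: 38117/244 ≈ 156.22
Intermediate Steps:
O(H) = -7 + H
T = -35
Y(z) = -3 + (-35 + z)/(18 + z) (Y(z) = -3 + (z - 35)/(z + (-7 + 25)) = -3 + (-35 + z)/(z + 18) = -3 + (-35 + z)/(18 + z))
(J(19) + 5*27) - Y(94 - 1*(-132)) = (19 + 5*27) - (-89 - 2*(94 - 1*(-132)))/(18 + (94 - 1*(-132))) = (19 + 135) - (-89 - 2*(94 + 132))/(18 + (94 + 132)) = 154 - (-89 - 2*226)/(18 + 226) = 154 - (-89 - 452)/244 = 154 - (-541)/244 = 154 - 1*(-541/244) = 154 + 541/244 = 38117/244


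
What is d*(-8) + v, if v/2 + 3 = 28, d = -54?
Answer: 482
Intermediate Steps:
v = 50 (v = -6 + 2*28 = -6 + 56 = 50)
d*(-8) + v = -54*(-8) + 50 = 432 + 50 = 482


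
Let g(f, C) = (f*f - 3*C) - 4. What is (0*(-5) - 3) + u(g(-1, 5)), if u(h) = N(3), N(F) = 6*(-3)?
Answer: -21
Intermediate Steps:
N(F) = -18
g(f, C) = -4 + f² - 3*C (g(f, C) = (f² - 3*C) - 4 = -4 + f² - 3*C)
u(h) = -18
(0*(-5) - 3) + u(g(-1, 5)) = (0*(-5) - 3) - 18 = (0 - 3) - 18 = -3 - 18 = -21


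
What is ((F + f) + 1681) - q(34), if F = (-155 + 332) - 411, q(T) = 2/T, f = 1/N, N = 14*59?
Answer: 20317965/14042 ≈ 1446.9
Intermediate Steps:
N = 826
f = 1/826 ≈ 0.0012107
F = -234 (F = 177 - 411 = -234)
((F + f) + 1681) - q(34) = ((-234 + 1/826) + 1681) - 2/34 = (-193283/826 + 1681) - 2/34 = 1195223/826 - 1*1/17 = 1195223/826 - 1/17 = 20317965/14042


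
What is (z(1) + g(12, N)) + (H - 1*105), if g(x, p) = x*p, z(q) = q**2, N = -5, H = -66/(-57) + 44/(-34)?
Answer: -53016/323 ≈ -164.14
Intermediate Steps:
H = -44/323 (H = -66*(-1/57) + 44*(-1/34) = 22/19 - 22/17 = -44/323 ≈ -0.13622)
g(x, p) = p*x
(z(1) + g(12, N)) + (H - 1*105) = (1**2 - 5*12) + (-44/323 - 1*105) = (1 - 60) + (-44/323 - 105) = -59 - 33959/323 = -53016/323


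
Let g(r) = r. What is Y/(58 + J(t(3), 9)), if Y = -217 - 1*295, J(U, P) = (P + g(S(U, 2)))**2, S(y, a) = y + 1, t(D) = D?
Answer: -512/227 ≈ -2.2555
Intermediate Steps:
S(y, a) = 1 + y
J(U, P) = (1 + P + U)**2 (J(U, P) = (P + (1 + U))**2 = (1 + P + U)**2)
Y = -512 (Y = -217 - 295 = -512)
Y/(58 + J(t(3), 9)) = -512/(58 + (1 + 9 + 3)**2) = -512/(58 + 13**2) = -512/(58 + 169) = -512/227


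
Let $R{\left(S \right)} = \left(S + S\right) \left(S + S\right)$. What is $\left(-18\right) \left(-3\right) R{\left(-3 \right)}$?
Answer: $1944$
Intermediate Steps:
$R{\left(S \right)} = 4 S^{2}$ ($R{\left(S \right)} = 2 S 2 S = 4 S^{2}$)
$\left(-18\right) \left(-3\right) R{\left(-3 \right)} = \left(-18\right) \left(-3\right) 4 \left(-3\right)^{2} = 54 \cdot 4 \cdot 9 = 54 \cdot 36 = 1944$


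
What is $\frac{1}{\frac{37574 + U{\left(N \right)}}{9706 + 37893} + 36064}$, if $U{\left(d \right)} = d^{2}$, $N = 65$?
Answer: $\frac{47599}{1716652135} \approx 2.7728 \cdot 10^{-5}$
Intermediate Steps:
$\frac{1}{\frac{37574 + U{\left(N \right)}}{9706 + 37893} + 36064} = \frac{1}{\frac{37574 + 65^{2}}{9706 + 37893} + 36064} = \frac{1}{\frac{37574 + 4225}{47599} + 36064} = \frac{1}{41799 \cdot \frac{1}{47599} + 36064} = \frac{1}{\frac{41799}{47599} + 36064} = \frac{1}{\frac{1716652135}{47599}} = \frac{47599}{1716652135}$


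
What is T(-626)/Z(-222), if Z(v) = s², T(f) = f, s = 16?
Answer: -313/128 ≈ -2.4453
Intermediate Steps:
Z(v) = 256 (Z(v) = 16² = 256)
T(-626)/Z(-222) = -626/256 = -626*1/256 = -313/128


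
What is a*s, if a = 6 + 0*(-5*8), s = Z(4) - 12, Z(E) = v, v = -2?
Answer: -84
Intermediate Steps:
Z(E) = -2
s = -14 (s = -2 - 12 = -14)
a = 6 (a = 6 + 0*(-40) = 6 + 0 = 6)
a*s = 6*(-14) = -84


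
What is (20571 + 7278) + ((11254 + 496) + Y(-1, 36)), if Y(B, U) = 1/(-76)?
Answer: 3009523/76 ≈ 39599.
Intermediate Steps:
Y(B, U) = -1/76
(20571 + 7278) + ((11254 + 496) + Y(-1, 36)) = (20571 + 7278) + ((11254 + 496) - 1/76) = 27849 + (11750 - 1/76) = 27849 + 892999/76 = 3009523/76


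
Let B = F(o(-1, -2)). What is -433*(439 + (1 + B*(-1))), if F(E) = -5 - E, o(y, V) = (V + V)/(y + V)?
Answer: -579787/3 ≈ -1.9326e+5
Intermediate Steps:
o(y, V) = 2*V/(V + y) (o(y, V) = (2*V)/(V + y) = 2*V/(V + y))
B = -19/3 (B = -5 - 2*(-2)/(-2 - 1) = -5 - 2*(-2)/(-3) = -5 - 2*(-2)*(-1)/3 = -5 - 1*4/3 = -5 - 4/3 = -19/3 ≈ -6.3333)
-433*(439 + (1 + B*(-1))) = -433*(439 + (1 - 19/3*(-1))) = -433*(439 + (1 + 19/3)) = -433*(439 + 22/3) = -433*1339/3 = -579787/3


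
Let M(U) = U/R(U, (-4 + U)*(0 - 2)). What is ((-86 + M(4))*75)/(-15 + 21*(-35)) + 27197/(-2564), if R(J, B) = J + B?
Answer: -5403/2564 ≈ -2.1073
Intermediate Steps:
R(J, B) = B + J
M(U) = U/(8 - U) (M(U) = U/((-4 + U)*(0 - 2) + U) = U/((-4 + U)*(-2) + U) = U/((8 - 2*U) + U) = U/(8 - U))
((-86 + M(4))*75)/(-15 + 21*(-35)) + 27197/(-2564) = ((-86 + 4/(8 - 1*4))*75)/(-15 + 21*(-35)) + 27197/(-2564) = ((-86 + 4/(8 - 4))*75)/(-15 - 735) + 27197*(-1/2564) = ((-86 + 4/4)*75)/(-750) - 27197/2564 = ((-86 + 4*(1/4))*75)*(-1/750) - 27197/2564 = ((-86 + 1)*75)*(-1/750) - 27197/2564 = -85*75*(-1/750) - 27197/2564 = -6375*(-1/750) - 27197/2564 = 17/2 - 27197/2564 = -5403/2564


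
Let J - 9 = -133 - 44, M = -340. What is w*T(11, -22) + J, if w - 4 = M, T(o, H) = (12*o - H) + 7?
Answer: -54264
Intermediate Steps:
T(o, H) = 7 - H + 12*o (T(o, H) = (-H + 12*o) + 7 = 7 - H + 12*o)
w = -336 (w = 4 - 340 = -336)
J = -168 (J = 9 + (-133 - 44) = 9 - 177 = -168)
w*T(11, -22) + J = -336*(7 - 1*(-22) + 12*11) - 168 = -336*(7 + 22 + 132) - 168 = -336*161 - 168 = -54096 - 168 = -54264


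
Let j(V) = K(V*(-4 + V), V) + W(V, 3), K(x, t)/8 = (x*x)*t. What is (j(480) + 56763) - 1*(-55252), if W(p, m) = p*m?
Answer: 200459944049455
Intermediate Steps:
K(x, t) = 8*t*x² (K(x, t) = 8*((x*x)*t) = 8*(x²*t) = 8*(t*x²) = 8*t*x²)
W(p, m) = m*p
j(V) = 3*V + 8*V³*(-4 + V)² (j(V) = 8*V*(V*(-4 + V))² + 3*V = 8*V*(V²*(-4 + V)²) + 3*V = 8*V³*(-4 + V)² + 3*V = 3*V + 8*V³*(-4 + V)²)
(j(480) + 56763) - 1*(-55252) = (480*(3 + 8*480²*(-4 + 480)²) + 56763) - 1*(-55252) = (480*(3 + 8*230400*476²) + 56763) + 55252 = (480*(3 + 8*230400*226576) + 56763) + 55252 = (480*(3 + 417624883200) + 56763) + 55252 = (480*417624883203 + 56763) + 55252 = (200459943937440 + 56763) + 55252 = 200459943994203 + 55252 = 200459944049455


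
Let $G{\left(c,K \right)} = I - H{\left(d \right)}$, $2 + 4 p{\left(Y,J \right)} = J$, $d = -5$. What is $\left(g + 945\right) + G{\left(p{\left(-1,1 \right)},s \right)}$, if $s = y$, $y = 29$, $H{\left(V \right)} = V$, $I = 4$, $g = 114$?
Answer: $1068$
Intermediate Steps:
$p{\left(Y,J \right)} = - \frac{1}{2} + \frac{J}{4}$
$s = 29$
$G{\left(c,K \right)} = 9$ ($G{\left(c,K \right)} = 4 - -5 = 4 + 5 = 9$)
$\left(g + 945\right) + G{\left(p{\left(-1,1 \right)},s \right)} = \left(114 + 945\right) + 9 = 1059 + 9 = 1068$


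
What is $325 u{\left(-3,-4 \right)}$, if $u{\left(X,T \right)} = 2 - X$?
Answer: $1625$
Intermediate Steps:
$325 u{\left(-3,-4 \right)} = 325 \left(2 - -3\right) = 325 \left(2 + 3\right) = 325 \cdot 5 = 1625$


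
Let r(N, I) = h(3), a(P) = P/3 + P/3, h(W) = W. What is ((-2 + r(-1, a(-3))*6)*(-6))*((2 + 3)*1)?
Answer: -480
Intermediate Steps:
a(P) = 2*P/3 (a(P) = P*(⅓) + P*(⅓) = P/3 + P/3 = 2*P/3)
r(N, I) = 3
((-2 + r(-1, a(-3))*6)*(-6))*((2 + 3)*1) = ((-2 + 3*6)*(-6))*((2 + 3)*1) = ((-2 + 18)*(-6))*(5*1) = (16*(-6))*5 = -96*5 = -480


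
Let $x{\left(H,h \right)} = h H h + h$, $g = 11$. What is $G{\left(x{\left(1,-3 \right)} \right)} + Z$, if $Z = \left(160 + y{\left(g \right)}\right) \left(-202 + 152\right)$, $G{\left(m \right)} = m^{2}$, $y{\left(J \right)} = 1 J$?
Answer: $-8514$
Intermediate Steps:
$x{\left(H,h \right)} = h + H h^{2}$ ($x{\left(H,h \right)} = H h h + h = H h^{2} + h = h + H h^{2}$)
$y{\left(J \right)} = J$
$Z = -8550$ ($Z = \left(160 + 11\right) \left(-202 + 152\right) = 171 \left(-50\right) = -8550$)
$G{\left(x{\left(1,-3 \right)} \right)} + Z = \left(- 3 \left(1 + 1 \left(-3\right)\right)\right)^{2} - 8550 = \left(- 3 \left(1 - 3\right)\right)^{2} - 8550 = \left(\left(-3\right) \left(-2\right)\right)^{2} - 8550 = 6^{2} - 8550 = 36 - 8550 = -8514$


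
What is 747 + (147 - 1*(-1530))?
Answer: 2424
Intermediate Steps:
747 + (147 - 1*(-1530)) = 747 + (147 + 1530) = 747 + 1677 = 2424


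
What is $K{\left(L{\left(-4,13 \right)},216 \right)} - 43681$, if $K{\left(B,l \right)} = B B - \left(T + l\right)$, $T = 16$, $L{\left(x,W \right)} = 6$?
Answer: $-43877$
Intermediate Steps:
$K{\left(B,l \right)} = -16 + B^{2} - l$ ($K{\left(B,l \right)} = B B - \left(16 + l\right) = B^{2} - \left(16 + l\right) = -16 + B^{2} - l$)
$K{\left(L{\left(-4,13 \right)},216 \right)} - 43681 = \left(-16 + 6^{2} - 216\right) - 43681 = \left(-16 + 36 - 216\right) - 43681 = -196 - 43681 = -43877$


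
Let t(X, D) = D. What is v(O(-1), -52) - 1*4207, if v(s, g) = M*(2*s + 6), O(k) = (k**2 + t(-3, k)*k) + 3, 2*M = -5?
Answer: -4247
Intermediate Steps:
M = -5/2 (M = (1/2)*(-5) = -5/2 ≈ -2.5000)
O(k) = 3 + 2*k**2 (O(k) = (k**2 + k*k) + 3 = (k**2 + k**2) + 3 = 2*k**2 + 3 = 3 + 2*k**2)
v(s, g) = -15 - 5*s (v(s, g) = -5*(2*s + 6)/2 = -5*(6 + 2*s)/2 = -15 - 5*s)
v(O(-1), -52) - 1*4207 = (-15 - 5*(3 + 2*(-1)**2)) - 1*4207 = (-15 - 5*(3 + 2*1)) - 4207 = (-15 - 5*(3 + 2)) - 4207 = (-15 - 5*5) - 4207 = (-15 - 25) - 4207 = -40 - 4207 = -4247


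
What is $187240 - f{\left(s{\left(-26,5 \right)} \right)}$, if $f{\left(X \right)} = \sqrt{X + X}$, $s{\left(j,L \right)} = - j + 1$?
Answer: $187240 - 3 \sqrt{6} \approx 1.8723 \cdot 10^{5}$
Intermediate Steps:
$s{\left(j,L \right)} = 1 - j$
$f{\left(X \right)} = \sqrt{2} \sqrt{X}$ ($f{\left(X \right)} = \sqrt{2 X} = \sqrt{2} \sqrt{X}$)
$187240 - f{\left(s{\left(-26,5 \right)} \right)} = 187240 - \sqrt{2} \sqrt{1 - -26} = 187240 - \sqrt{2} \sqrt{1 + 26} = 187240 - \sqrt{2} \sqrt{27} = 187240 - \sqrt{2} \cdot 3 \sqrt{3} = 187240 - 3 \sqrt{6}$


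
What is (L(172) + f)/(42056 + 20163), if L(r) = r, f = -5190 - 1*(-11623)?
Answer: 6605/62219 ≈ 0.10616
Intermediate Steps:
f = 6433 (f = -5190 + 11623 = 6433)
(L(172) + f)/(42056 + 20163) = (172 + 6433)/(42056 + 20163) = 6605/62219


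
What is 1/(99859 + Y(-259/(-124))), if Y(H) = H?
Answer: 124/12382775 ≈ 1.0014e-5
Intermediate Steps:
1/(99859 + Y(-259/(-124))) = 1/(99859 - 259/(-124)) = 1/(99859 - 259*(-1/124)) = 1/(99859 + 259/124) = 1/(12382775/124) = 124/12382775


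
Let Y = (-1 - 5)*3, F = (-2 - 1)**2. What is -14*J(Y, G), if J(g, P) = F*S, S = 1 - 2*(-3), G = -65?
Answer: -882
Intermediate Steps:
F = 9 (F = (-3)**2 = 9)
S = 7 (S = 1 + 6 = 7)
Y = -18 (Y = -6*3 = -18)
J(g, P) = 63 (J(g, P) = 9*7 = 63)
-14*J(Y, G) = -14*63 = -882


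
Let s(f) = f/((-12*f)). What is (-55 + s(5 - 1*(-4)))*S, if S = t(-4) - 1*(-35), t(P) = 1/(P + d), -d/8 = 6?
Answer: -1202359/624 ≈ -1926.9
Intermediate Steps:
d = -48 (d = -8*6 = -48)
t(P) = 1/(-48 + P) (t(P) = 1/(P - 48) = 1/(-48 + P))
s(f) = -1/12 (s(f) = f*(-1/(12*f)) = -1/12)
S = 1819/52 (S = 1/(-48 - 4) - 1*(-35) = 1/(-52) + 35 = -1/52 + 35 = 1819/52 ≈ 34.981)
(-55 + s(5 - 1*(-4)))*S = (-55 - 1/12)*(1819/52) = -661/12*1819/52 = -1202359/624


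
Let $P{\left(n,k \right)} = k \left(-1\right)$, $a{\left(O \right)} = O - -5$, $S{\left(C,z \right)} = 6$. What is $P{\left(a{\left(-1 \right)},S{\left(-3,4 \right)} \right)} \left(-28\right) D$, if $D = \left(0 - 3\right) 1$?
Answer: $-504$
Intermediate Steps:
$D = -3$ ($D = \left(-3\right) 1 = -3$)
$a{\left(O \right)} = 5 + O$ ($a{\left(O \right)} = O + 5 = 5 + O$)
$P{\left(n,k \right)} = - k$
$P{\left(a{\left(-1 \right)},S{\left(-3,4 \right)} \right)} \left(-28\right) D = \left(-1\right) 6 \left(-28\right) \left(-3\right) = \left(-6\right) \left(-28\right) \left(-3\right) = 168 \left(-3\right) = -504$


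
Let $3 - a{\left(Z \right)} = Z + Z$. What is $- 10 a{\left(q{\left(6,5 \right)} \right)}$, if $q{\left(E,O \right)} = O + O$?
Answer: $170$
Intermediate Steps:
$q{\left(E,O \right)} = 2 O$
$a{\left(Z \right)} = 3 - 2 Z$ ($a{\left(Z \right)} = 3 - \left(Z + Z\right) = 3 - 2 Z$)
$- 10 a{\left(q{\left(6,5 \right)} \right)} = - 10 \left(3 - 2 \cdot 2 \cdot 5\right) = - 10 \left(3 - 20\right) = \left(-10\right) \left(-17\right) = 170$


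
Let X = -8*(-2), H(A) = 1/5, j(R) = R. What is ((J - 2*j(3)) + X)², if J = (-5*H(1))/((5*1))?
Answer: 2401/25 ≈ 96.040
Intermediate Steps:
H(A) = ⅕
X = 16
J = -⅕ (J = (-5*⅕)/((5*1)) = -1/5 = -1*⅕ = -⅕ ≈ -0.20000)
((J - 2*j(3)) + X)² = ((-⅕ - 2*3) + 16)² = ((-⅕ - 1*6) + 16)² = ((-⅕ - 6) + 16)² = (-31/5 + 16)² = (49/5)² = 2401/25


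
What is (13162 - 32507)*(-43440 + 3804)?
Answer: 766758420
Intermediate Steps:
(13162 - 32507)*(-43440 + 3804) = -19345*(-39636) = 766758420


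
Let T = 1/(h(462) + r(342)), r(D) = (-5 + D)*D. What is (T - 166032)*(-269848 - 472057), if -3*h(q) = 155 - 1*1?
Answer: 42571983401317965/345608 ≈ 1.2318e+11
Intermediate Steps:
r(D) = D*(-5 + D)
h(q) = -154/3 (h(q) = -(155 - 1*1)/3 = -(155 - 1)/3 = -1/3*154 = -154/3)
T = 3/345608 (T = 1/(-154/3 + 342*(-5 + 342)) = 1/(-154/3 + 342*337) = 1/(-154/3 + 115254) = 1/(345608/3) = 3/345608 ≈ 8.6803e-6)
(T - 166032)*(-269848 - 472057) = (3/345608 - 166032)*(-269848 - 472057) = -57381987453/345608*(-741905) = 42571983401317965/345608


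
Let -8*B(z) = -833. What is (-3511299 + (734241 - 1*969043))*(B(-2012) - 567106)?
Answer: 16992370327515/8 ≈ 2.1240e+12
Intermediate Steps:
B(z) = 833/8 (B(z) = -⅛*(-833) = 833/8)
(-3511299 + (734241 - 1*969043))*(B(-2012) - 567106) = (-3511299 + (734241 - 1*969043))*(833/8 - 567106) = (-3511299 + (734241 - 969043))*(-4536015/8) = (-3511299 - 234802)*(-4536015/8) = -3746101*(-4536015/8) = 16992370327515/8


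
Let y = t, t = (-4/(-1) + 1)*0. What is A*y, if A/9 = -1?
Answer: 0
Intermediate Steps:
A = -9 (A = 9*(-1) = -9)
t = 0 (t = (-4*(-1) + 1)*0 = (4 + 1)*0 = 5*0 = 0)
y = 0
A*y = -9*0 = 0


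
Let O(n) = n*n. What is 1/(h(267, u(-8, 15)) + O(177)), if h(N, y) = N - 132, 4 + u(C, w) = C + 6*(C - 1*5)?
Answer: 1/31464 ≈ 3.1782e-5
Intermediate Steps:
u(C, w) = -34 + 7*C (u(C, w) = -4 + (C + 6*(C - 1*5)) = -4 + (C + 6*(C - 5)) = -4 + (C + 6*(-5 + C)) = -4 + (C + (-30 + 6*C)) = -4 + (-30 + 7*C) = -34 + 7*C)
h(N, y) = -132 + N
O(n) = n**2
1/(h(267, u(-8, 15)) + O(177)) = 1/((-132 + 267) + 177**2) = 1/(135 + 31329) = 1/31464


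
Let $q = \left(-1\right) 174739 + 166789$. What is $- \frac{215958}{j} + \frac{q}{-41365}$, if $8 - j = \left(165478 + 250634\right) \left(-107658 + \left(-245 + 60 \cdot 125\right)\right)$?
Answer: $\frac{33213326739213}{172818391490156} \approx 0.19219$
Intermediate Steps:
$q = -7950$ ($q = -174739 + 166789 = -7950$)
$j = 41778893144$ ($j = 8 - \left(165478 + 250634\right) \left(-107658 + \left(-245 + 60 \cdot 125\right)\right) = 8 - 416112 \left(-107658 + \left(-245 + 7500\right)\right) = 8 - 416112 \left(-107658 + 7255\right) = 8 - 416112 \left(-100403\right) = 8 - -41778893136 = 8 + 41778893136 = 41778893144$)
$- \frac{215958}{j} + \frac{q}{-41365} = - \frac{215958}{41778893144} - \frac{7950}{-41365} = \left(-215958\right) \frac{1}{41778893144} - - \frac{1590}{8273} = - \frac{107979}{20889446572} + \frac{1590}{8273} = \frac{33213326739213}{172818391490156}$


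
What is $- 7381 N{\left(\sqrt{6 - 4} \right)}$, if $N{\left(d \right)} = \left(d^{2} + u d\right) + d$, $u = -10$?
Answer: $-14762 + 66429 \sqrt{2} \approx 79183.0$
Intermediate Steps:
$N{\left(d \right)} = d^{2} - 9 d$ ($N{\left(d \right)} = \left(d^{2} - 10 d\right) + d = d^{2} - 9 d$)
$- 7381 N{\left(\sqrt{6 - 4} \right)} = - 7381 \sqrt{6 - 4} \left(-9 + \sqrt{6 - 4}\right) = - 7381 \sqrt{2} \left(-9 + \sqrt{2}\right)$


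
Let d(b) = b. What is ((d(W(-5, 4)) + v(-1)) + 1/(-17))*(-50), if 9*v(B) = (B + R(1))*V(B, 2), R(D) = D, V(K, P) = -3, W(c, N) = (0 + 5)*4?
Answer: -16950/17 ≈ -997.06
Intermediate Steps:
W(c, N) = 20 (W(c, N) = 5*4 = 20)
v(B) = -⅓ - B/3 (v(B) = ((B + 1)*(-3))/9 = ((1 + B)*(-3))/9 = (-3 - 3*B)/9 = -⅓ - B/3)
((d(W(-5, 4)) + v(-1)) + 1/(-17))*(-50) = ((20 + (-⅓ - ⅓*(-1))) + 1/(-17))*(-50) = ((20 + (-⅓ + ⅓)) - 1/17)*(-50) = ((20 + 0) - 1/17)*(-50) = (20 - 1/17)*(-50) = (339/17)*(-50) = -16950/17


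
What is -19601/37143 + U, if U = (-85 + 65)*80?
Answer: -59448401/37143 ≈ -1600.5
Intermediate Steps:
U = -1600 (U = -20*80 = -1600)
-19601/37143 + U = -19601/37143 - 1600 = -59448401/37143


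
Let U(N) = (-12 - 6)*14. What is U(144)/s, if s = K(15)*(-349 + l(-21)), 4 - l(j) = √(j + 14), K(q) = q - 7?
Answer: 21735/238064 - 63*I*√7/238064 ≈ 0.091299 - 0.00070016*I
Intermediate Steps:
U(N) = -252 (U(N) = -18*14 = -252)
K(q) = -7 + q
l(j) = 4 - √(14 + j) (l(j) = 4 - √(j + 14) = 4 - √(14 + j))
s = -2760 - 8*I*√7 (s = (-7 + 15)*(-349 + (4 - √(14 - 21))) = 8*(-349 + (4 - √(-7))) = 8*(-349 + (4 - I*√7)) = 8*(-345 - I*√7) = -2760 - 8*I*√7 ≈ -2760.0 - 21.166*I)
U(144)/s = -252/(-2760 - 8*I*√7)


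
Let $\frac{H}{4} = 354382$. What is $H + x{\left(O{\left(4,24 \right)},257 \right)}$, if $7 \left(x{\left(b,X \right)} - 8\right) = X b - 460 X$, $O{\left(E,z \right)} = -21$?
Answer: $\frac{9799135}{7} \approx 1.3999 \cdot 10^{6}$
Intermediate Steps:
$x{\left(b,X \right)} = 8 - \frac{460 X}{7} + \frac{X b}{7}$ ($x{\left(b,X \right)} = 8 + \frac{X b - 460 X}{7} = 8 + \frac{- 460 X + X b}{7} = 8 + \left(- \frac{460 X}{7} + \frac{X b}{7}\right) = 8 - \frac{460 X}{7} + \frac{X b}{7}$)
$H = 1417528$ ($H = 4 \cdot 354382 = 1417528$)
$H + x{\left(O{\left(4,24 \right)},257 \right)} = 1417528 + \left(8 - \frac{118220}{7} + \frac{1}{7} \cdot 257 \left(-21\right)\right) = 1417528 - \frac{123561}{7} = \frac{9799135}{7}$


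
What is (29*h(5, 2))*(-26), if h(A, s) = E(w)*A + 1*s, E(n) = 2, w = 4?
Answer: -9048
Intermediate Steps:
h(A, s) = s + 2*A (h(A, s) = 2*A + 1*s = 2*A + s = s + 2*A)
(29*h(5, 2))*(-26) = (29*(2 + 2*5))*(-26) = (29*(2 + 10))*(-26) = (29*12)*(-26) = 348*(-26) = -9048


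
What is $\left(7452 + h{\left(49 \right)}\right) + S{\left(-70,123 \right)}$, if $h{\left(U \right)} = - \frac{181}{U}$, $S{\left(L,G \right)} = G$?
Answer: $\frac{370994}{49} \approx 7571.3$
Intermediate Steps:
$\left(7452 + h{\left(49 \right)}\right) + S{\left(-70,123 \right)} = \left(7452 - \frac{181}{49}\right) + 123 = \frac{364967}{49} + 123 = \frac{370994}{49}$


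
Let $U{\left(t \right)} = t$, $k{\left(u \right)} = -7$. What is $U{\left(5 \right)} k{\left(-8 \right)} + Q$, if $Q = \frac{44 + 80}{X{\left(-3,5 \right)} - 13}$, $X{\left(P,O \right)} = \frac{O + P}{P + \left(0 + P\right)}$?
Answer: $- \frac{443}{10} \approx -44.3$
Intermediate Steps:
$X{\left(P,O \right)} = \frac{O + P}{2 P}$ ($X{\left(P,O \right)} = \frac{O + P}{P + P} = \frac{O + P}{2 P}$)
$Q = - \frac{93}{10}$ ($Q = \frac{44 + 80}{\frac{5 - 3}{2 \left(-3\right)} - 13} = \frac{124}{\frac{1}{2} \left(- \frac{1}{3}\right) 2 - 13} = \frac{124}{- \frac{1}{3} - 13} = \frac{124}{- \frac{40}{3}} = 124 \left(- \frac{3}{40}\right) = - \frac{93}{10} \approx -9.3$)
$U{\left(5 \right)} k{\left(-8 \right)} + Q = 5 \left(-7\right) - \frac{93}{10} = -35 - \frac{93}{10} = - \frac{443}{10}$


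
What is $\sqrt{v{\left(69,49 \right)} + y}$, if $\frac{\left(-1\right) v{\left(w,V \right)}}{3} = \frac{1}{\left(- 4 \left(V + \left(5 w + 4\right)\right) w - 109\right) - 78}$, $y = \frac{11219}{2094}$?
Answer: $\frac{\sqrt{284442659746905630}}{230413290} \approx 2.3147$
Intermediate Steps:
$y = \frac{11219}{2094}$ ($y = 11219 \cdot \frac{1}{2094} = \frac{11219}{2094} \approx 5.3577$)
$v{\left(w,V \right)} = - \frac{3}{-187 + w \left(-16 - 20 w - 4 V\right)}$ ($v{\left(w,V \right)} = - \frac{3}{\left(- 4 \left(V + \left(5 w + 4\right)\right) w - 109\right) - 78} = - \frac{3}{\left(- 4 \left(V + \left(4 + 5 w\right)\right) w - 109\right) - 78} = - \frac{3}{\left(- 4 \left(4 + V + 5 w\right) w - 109\right) - 78} = - \frac{3}{\left(\left(-16 - 20 w - 4 V\right) w - 109\right) - 78} = - \frac{3}{\left(w \left(-16 - 20 w - 4 V\right) - 109\right) - 78} = - \frac{3}{\left(-109 + w \left(-16 - 20 w - 4 V\right)\right) - 78} = - \frac{3}{-187 + w \left(-16 - 20 w - 4 V\right)}$)
$\sqrt{v{\left(69,49 \right)} + y} = \sqrt{\frac{3}{187 + 16 \cdot 69 + 20 \cdot 69^{2} + 4 \cdot 49 \cdot 69} + \frac{11219}{2094}} = \sqrt{\frac{3}{187 + 1104 + 20 \cdot 4761 + 13524} + \frac{11219}{2094}} = \sqrt{\frac{3}{187 + 1104 + 95220 + 13524} + \frac{11219}{2094}} = \sqrt{\frac{3}{110035} + \frac{11219}{2094}} = \sqrt{\frac{1234488947}{230413290}} = \frac{\sqrt{284442659746905630}}{230413290}$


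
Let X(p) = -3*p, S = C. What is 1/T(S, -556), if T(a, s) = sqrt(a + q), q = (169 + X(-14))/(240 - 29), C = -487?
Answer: -I*sqrt(6)/54 ≈ -0.045361*I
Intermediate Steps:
S = -487
q = 1 (q = (169 - 3*(-14))/(240 - 29) = (169 + 42)/211 = 211*(1/211) = 1)
T(a, s) = sqrt(1 + a) (T(a, s) = sqrt(a + 1) = sqrt(1 + a))
1/T(S, -556) = 1/(sqrt(1 - 487)) = 1/(sqrt(-486)) = 1/(9*I*sqrt(6)) = -I*sqrt(6)/54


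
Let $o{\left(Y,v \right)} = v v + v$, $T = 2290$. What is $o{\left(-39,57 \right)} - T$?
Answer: $1016$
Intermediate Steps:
$o{\left(Y,v \right)} = v + v^{2}$ ($o{\left(Y,v \right)} = v^{2} + v = v + v^{2}$)
$o{\left(-39,57 \right)} - T = 57 \left(1 + 57\right) - 2290 = 57 \cdot 58 - 2290 = 3306 - 2290 = 1016$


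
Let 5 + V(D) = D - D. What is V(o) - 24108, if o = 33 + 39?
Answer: -24113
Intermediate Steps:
o = 72
V(D) = -5 (V(D) = -5 + (D - D) = -5 + 0 = -5)
V(o) - 24108 = -5 - 24108 = -24113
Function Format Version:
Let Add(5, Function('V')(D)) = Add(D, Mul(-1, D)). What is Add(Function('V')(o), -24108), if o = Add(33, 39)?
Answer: -24113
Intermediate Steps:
o = 72
Function('V')(D) = -5 (Function('V')(D) = Add(-5, Add(D, Mul(-1, D))) = Add(-5, 0) = -5)
Add(Function('V')(o), -24108) = Add(-5, -24108) = -24113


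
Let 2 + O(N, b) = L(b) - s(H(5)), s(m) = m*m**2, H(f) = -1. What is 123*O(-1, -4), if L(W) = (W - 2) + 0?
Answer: -861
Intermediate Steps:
s(m) = m**3
L(W) = -2 + W (L(W) = (-2 + W) + 0 = -2 + W)
O(N, b) = -3 + b (O(N, b) = -2 + ((-2 + b) - 1*(-1)**3) = -2 + ((-2 + b) - 1*(-1)) = -2 + ((-2 + b) + 1) = -2 + (-1 + b) = -3 + b)
123*O(-1, -4) = 123*(-3 - 4) = 123*(-7) = -861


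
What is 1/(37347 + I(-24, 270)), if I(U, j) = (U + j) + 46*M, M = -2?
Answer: 1/37501 ≈ 2.6666e-5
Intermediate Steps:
I(U, j) = -92 + U + j (I(U, j) = (U + j) + 46*(-2) = (U + j) - 92 = -92 + U + j)
1/(37347 + I(-24, 270)) = 1/(37347 + (-92 - 24 + 270)) = 1/(37347 + 154) = 1/37501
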